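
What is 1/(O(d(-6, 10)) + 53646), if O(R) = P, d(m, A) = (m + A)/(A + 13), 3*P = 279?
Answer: 1/53739 ≈ 1.8608e-5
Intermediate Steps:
P = 93 (P = (1/3)*279 = 93)
d(m, A) = (A + m)/(13 + A)
O(R) = 93
1/(O(d(-6, 10)) + 53646) = 1/(93 + 53646) = 1/53739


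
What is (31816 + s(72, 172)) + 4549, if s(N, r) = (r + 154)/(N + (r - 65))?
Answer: 6509661/179 ≈ 36367.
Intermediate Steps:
s(N, r) = (154 + r)/(-65 + N + r) (s(N, r) = (154 + r)/(N + (-65 + r)) = (154 + r)/(-65 + N + r))
(31816 + s(72, 172)) + 4549 = (31816 + (154 + 172)/(-65 + 72 + 172)) + 4549 = (31816 + 326/179) + 4549 = 5695390/179 + 4549 = 6509661/179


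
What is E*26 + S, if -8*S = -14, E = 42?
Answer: 4375/4 ≈ 1093.8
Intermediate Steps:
S = 7/4 (S = -⅛*(-14) = 7/4 ≈ 1.7500)
E*26 + S = 42*26 + 7/4 = 1092 + 7/4 = 4375/4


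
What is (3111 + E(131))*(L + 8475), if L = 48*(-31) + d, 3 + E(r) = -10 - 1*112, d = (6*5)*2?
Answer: 21042342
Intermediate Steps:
d = 60 (d = 30*2 = 60)
E(r) = -125 (E(r) = -3 + (-10 - 1*112) = -3 + (-10 - 112) = -3 - 122 = -125)
L = -1428 (L = 48*(-31) + 60 = -1488 + 60 = -1428)
(3111 + E(131))*(L + 8475) = (3111 - 125)*(-1428 + 8475) = 2986*7047 = 21042342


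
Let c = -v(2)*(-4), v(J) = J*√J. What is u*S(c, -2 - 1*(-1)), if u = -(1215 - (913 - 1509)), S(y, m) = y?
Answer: -14488*√2 ≈ -20489.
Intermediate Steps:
v(J) = J^(3/2)
c = 8*√2 (c = -2^(3/2)*(-4) = -2*√2*(-4) = 8*√2 ≈ 11.314)
u = -1811 (u = -(1215 - 1*(-596)) = -(1215 + 596) = -1*1811 = -1811)
u*S(c, -2 - 1*(-1)) = -14488*√2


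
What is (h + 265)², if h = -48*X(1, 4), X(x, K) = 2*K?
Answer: 14161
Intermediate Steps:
h = -384 (h = -96*4 = -48*8 = -384)
(h + 265)² = (-384 + 265)² = (-119)² = 14161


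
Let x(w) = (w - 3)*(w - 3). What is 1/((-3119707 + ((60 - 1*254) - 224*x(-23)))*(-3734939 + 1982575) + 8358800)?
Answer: 1/5732560521100 ≈ 1.7444e-13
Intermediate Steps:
x(w) = (-3 + w)² (x(w) = (-3 + w)*(-3 + w) = (-3 + w)²)
1/((-3119707 + ((60 - 1*254) - 224*x(-23)))*(-3734939 + 1982575) + 8358800) = 1/((-3119707 + ((60 - 1*254) - 224*(-3 - 23)²))*(-3734939 + 1982575) + 8358800) = 1/((-3119707 + ((60 - 254) - 224*(-26)²))*(-1752364) + 8358800) = 1/((-3119707 + (-194 - 224*676))*(-1752364) + 8358800) = 1/((-3119707 + (-194 - 151424))*(-1752364) + 8358800) = 1/((-3119707 - 151618)*(-1752364) + 8358800) = 1/(-3271325*(-1752364) + 8358800) = 1/(5732552162300 + 8358800) = 1/5732560521100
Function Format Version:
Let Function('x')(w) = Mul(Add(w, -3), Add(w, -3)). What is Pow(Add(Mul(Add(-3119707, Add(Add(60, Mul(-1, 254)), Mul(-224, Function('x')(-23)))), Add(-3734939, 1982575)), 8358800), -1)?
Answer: Rational(1, 5732560521100) ≈ 1.7444e-13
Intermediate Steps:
Function('x')(w) = Pow(Add(-3, w), 2) (Function('x')(w) = Mul(Add(-3, w), Add(-3, w)) = Pow(Add(-3, w), 2))
Pow(Add(Mul(Add(-3119707, Add(Add(60, Mul(-1, 254)), Mul(-224, Function('x')(-23)))), Add(-3734939, 1982575)), 8358800), -1) = Pow(Add(Mul(Add(-3119707, Add(Add(60, Mul(-1, 254)), Mul(-224, Pow(Add(-3, -23), 2)))), Add(-3734939, 1982575)), 8358800), -1) = Pow(Add(Mul(Add(-3119707, Add(Add(60, -254), Mul(-224, Pow(-26, 2)))), -1752364), 8358800), -1) = Pow(Add(Mul(Add(-3119707, Add(-194, Mul(-224, 676))), -1752364), 8358800), -1) = Pow(Add(Mul(Add(-3119707, Add(-194, -151424)), -1752364), 8358800), -1) = Pow(Add(Mul(Add(-3119707, -151618), -1752364), 8358800), -1) = Pow(Add(Mul(-3271325, -1752364), 8358800), -1) = Pow(Add(5732552162300, 8358800), -1) = Pow(5732560521100, -1) = Rational(1, 5732560521100)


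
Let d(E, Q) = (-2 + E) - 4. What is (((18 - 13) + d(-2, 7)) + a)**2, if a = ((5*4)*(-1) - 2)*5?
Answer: 12769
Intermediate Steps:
d(E, Q) = -6 + E
a = -110 (a = (20*(-1) - 2)*5 = (-20 - 2)*5 = -22*5 = -110)
(((18 - 13) + d(-2, 7)) + a)**2 = (((18 - 13) + (-6 - 2)) - 110)**2 = ((5 - 8) - 110)**2 = (-3 - 110)**2 = (-113)**2 = 12769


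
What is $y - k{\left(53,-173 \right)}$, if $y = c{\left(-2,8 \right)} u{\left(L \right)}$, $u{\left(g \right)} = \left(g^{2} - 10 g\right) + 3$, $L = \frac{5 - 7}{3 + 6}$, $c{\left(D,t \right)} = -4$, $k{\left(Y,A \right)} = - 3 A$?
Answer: $- \frac{43747}{81} \approx -540.09$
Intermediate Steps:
$L = - \frac{2}{9} \approx -0.22222$
$u{\left(g \right)} = 3 + g^{2} - 10 g$
$y = - \frac{1708}{81}$ ($y = - 4 \left(3 + \left(- \frac{2}{9}\right)^{2} - - \frac{20}{9}\right) = - 4 \left(3 + \frac{4}{81} + \frac{20}{9}\right) = \left(-4\right) \frac{427}{81} = - \frac{1708}{81} \approx -21.086$)
$y - k{\left(53,-173 \right)} = - \frac{1708}{81} - \left(-3\right) \left(-173\right) = - \frac{1708}{81} - 519 = - \frac{43747}{81}$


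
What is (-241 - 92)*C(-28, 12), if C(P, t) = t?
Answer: -3996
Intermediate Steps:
(-241 - 92)*C(-28, 12) = (-241 - 92)*12 = -333*12 = -3996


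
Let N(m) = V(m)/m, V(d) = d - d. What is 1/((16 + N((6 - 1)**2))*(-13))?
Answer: -1/208 ≈ -0.0048077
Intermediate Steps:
V(d) = 0
N(m) = 0 (N(m) = 0/m = 0)
1/((16 + N((6 - 1)**2))*(-13)) = 1/((16 + 0)*(-13)) = 1/(16*(-13)) = 1/(-208) = -1/208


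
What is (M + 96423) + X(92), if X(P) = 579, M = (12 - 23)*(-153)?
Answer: 98685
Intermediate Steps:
M = 1683 (M = -11*(-153) = 1683)
(M + 96423) + X(92) = (1683 + 96423) + 579 = 98106 + 579 = 98685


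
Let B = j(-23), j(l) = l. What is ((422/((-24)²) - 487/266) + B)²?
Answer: 852034225249/1467196416 ≈ 580.72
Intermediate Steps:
B = -23
((422/((-24)²) - 487/266) + B)² = ((422/((-24)²) - 487/266) - 23)² = ((422/576 - 487*1/266) - 23)² = ((422*(1/576) - 487/266) - 23)² = ((211/288 - 487/266) - 23)² = (-42065/38304 - 23)² = (-923057/38304)² = 852034225249/1467196416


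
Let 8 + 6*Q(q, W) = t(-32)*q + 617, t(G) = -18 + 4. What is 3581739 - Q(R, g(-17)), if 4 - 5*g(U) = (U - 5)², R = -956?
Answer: 21476441/6 ≈ 3.5794e+6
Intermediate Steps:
g(U) = ⅘ - (-5 + U)²/5 (g(U) = ⅘ - (U - 5)²/5 = ⅘ - (-5 + U)²/5)
t(G) = -14
Q(q, W) = 203/2 - 7*q/3 (Q(q, W) = -4/3 + (-14*q + 617)/6 = -4/3 + (617 - 14*q)/6 = -4/3 + (617/6 - 7*q/3) = 203/2 - 7*q/3)
3581739 - Q(R, g(-17)) = 3581739 - (203/2 - 7/3*(-956)) = 3581739 - (203/2 + 6692/3) = 3581739 - 1*13993/6 = 3581739 - 13993/6 = 21476441/6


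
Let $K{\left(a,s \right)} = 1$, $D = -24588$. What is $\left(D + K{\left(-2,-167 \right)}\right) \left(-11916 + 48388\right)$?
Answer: $-896737064$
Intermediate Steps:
$\left(D + K{\left(-2,-167 \right)}\right) \left(-11916 + 48388\right) = \left(-24588 + 1\right) \left(-11916 + 48388\right) = \left(-24587\right) 36472 = -896737064$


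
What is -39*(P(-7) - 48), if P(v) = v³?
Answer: 15249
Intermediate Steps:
-39*(P(-7) - 48) = -39*((-7)³ - 48) = -39*(-343 - 48) = -39*(-391) = 15249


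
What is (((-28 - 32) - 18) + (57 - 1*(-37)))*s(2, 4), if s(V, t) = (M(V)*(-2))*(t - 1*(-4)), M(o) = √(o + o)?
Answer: -512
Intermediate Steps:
M(o) = √2*√o (M(o) = √(2*o) = √2*√o)
s(V, t) = -2*√2*√V*(4 + t) (s(V, t) = ((√2*√V)*(-2))*(t - 1*(-4)) = (-2*√2*√V)*(t + 4) = (-2*√2*√V)*(4 + t) = -2*√2*√V*(4 + t))
(((-28 - 32) - 18) + (57 - 1*(-37)))*s(2, 4) = (((-28 - 32) - 18) + (57 - 1*(-37)))*(2*√2*√2*(-4 - 1*4)) = ((-60 - 18) + (57 + 37))*(2*√2*√2*(-4 - 4)) = (-78 + 94)*(2*√2*√2*(-8)) = 16*(-32) = -512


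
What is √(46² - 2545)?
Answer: I*√429 ≈ 20.712*I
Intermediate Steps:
√(46² - 2545) = √(2116 - 2545) = √(-429) = I*√429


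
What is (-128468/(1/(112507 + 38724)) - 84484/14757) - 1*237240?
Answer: -286707575036920/14757 ≈ -1.9429e+10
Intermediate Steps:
(-128468/(1/(112507 + 38724)) - 84484/14757) - 1*237240 = (-128468/(1/151231) - 84484*1/14757) - 237240 = (-128468/1/151231 - 84484/14757) - 237240 = (-128468*151231 - 84484/14757) - 237240 = (-19428344108 - 84484/14757) - 237240 = -286704074086240/14757 - 237240 = -286707575036920/14757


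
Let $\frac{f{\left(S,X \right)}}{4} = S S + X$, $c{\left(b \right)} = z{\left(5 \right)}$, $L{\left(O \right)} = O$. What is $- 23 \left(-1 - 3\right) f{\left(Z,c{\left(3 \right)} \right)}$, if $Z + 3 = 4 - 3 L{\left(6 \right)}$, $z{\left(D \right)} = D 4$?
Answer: $113712$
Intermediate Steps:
$z{\left(D \right)} = 4 D$
$c{\left(b \right)} = 20$ ($c{\left(b \right)} = 4 \cdot 5 = 20$)
$Z = -17$ ($Z = -3 + \left(4 - 18\right) = -3 - 14 = -17$)
$f{\left(S,X \right)} = 4 X + 4 S^{2}$ ($f{\left(S,X \right)} = 4 \left(S S + X\right) = 4 \left(S^{2} + X\right) = 4 \left(X + S^{2}\right) = 4 X + 4 S^{2}$)
$- 23 \left(-1 - 3\right) f{\left(Z,c{\left(3 \right)} \right)} = - 23 \left(-1 - 3\right) \left(4 \cdot 20 + 4 \left(-17\right)^{2}\right) = \left(-23\right) \left(-4\right) \left(80 + 4 \cdot 289\right) = 92 \left(80 + 1156\right) = 92 \cdot 1236 = 113712$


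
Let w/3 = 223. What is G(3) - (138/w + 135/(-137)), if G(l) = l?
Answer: 115456/30551 ≈ 3.7791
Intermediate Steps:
w = 669 (w = 3*223 = 669)
G(3) - (138/w + 135/(-137)) = 3 - (138/669 + 135/(-137)) = 3 - (138*(1/669) + 135*(-1/137)) = 3 - (46/223 - 135/137) = 3 - 1*(-23803/30551) = 3 + 23803/30551 = 115456/30551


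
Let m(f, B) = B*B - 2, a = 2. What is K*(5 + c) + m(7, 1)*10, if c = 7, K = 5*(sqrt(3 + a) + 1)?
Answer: 50 + 60*sqrt(5) ≈ 184.16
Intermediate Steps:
m(f, B) = -2 + B**2 (m(f, B) = B**2 - 2 = -2 + B**2)
K = 5 + 5*sqrt(5) (K = 5*(sqrt(3 + 2) + 1) = 5*(sqrt(5) + 1) = 5*(1 + sqrt(5)) = 5 + 5*sqrt(5) ≈ 16.180)
K*(5 + c) + m(7, 1)*10 = (5 + 5*sqrt(5))*(5 + 7) + (-2 + 1**2)*10 = (5 + 5*sqrt(5))*12 + (-2 + 1)*10 = (60 + 60*sqrt(5)) - 1*10 = (60 + 60*sqrt(5)) - 10 = 50 + 60*sqrt(5)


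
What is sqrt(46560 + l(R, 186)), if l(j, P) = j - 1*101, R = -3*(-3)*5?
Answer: 2*sqrt(11626) ≈ 215.65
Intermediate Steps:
R = 45 (R = 9*5 = 45)
l(j, P) = -101 + j (l(j, P) = j - 101 = -101 + j)
sqrt(46560 + l(R, 186)) = sqrt(46560 + (-101 + 45)) = sqrt(46560 - 56) = sqrt(46504) = 2*sqrt(11626)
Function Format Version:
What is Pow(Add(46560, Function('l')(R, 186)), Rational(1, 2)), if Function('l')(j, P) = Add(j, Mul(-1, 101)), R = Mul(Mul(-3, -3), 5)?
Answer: Mul(2, Pow(11626, Rational(1, 2))) ≈ 215.65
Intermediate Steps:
R = 45 (R = Mul(9, 5) = 45)
Function('l')(j, P) = Add(-101, j) (Function('l')(j, P) = Add(j, -101) = Add(-101, j))
Pow(Add(46560, Function('l')(R, 186)), Rational(1, 2)) = Pow(Add(46560, Add(-101, 45)), Rational(1, 2)) = Pow(Add(46560, -56), Rational(1, 2)) = Pow(46504, Rational(1, 2)) = Mul(2, Pow(11626, Rational(1, 2)))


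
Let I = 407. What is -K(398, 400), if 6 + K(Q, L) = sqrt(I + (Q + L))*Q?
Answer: 6 - 398*sqrt(1205) ≈ -13810.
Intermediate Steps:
K(Q, L) = -6 + Q*sqrt(407 + L + Q) (K(Q, L) = -6 + sqrt(407 + (Q + L))*Q = -6 + sqrt(407 + (L + Q))*Q = -6 + sqrt(407 + L + Q)*Q = -6 + Q*sqrt(407 + L + Q))
-K(398, 400) = -(-6 + 398*sqrt(407 + 400 + 398)) = -(-6 + 398*sqrt(1205)) = 6 - 398*sqrt(1205)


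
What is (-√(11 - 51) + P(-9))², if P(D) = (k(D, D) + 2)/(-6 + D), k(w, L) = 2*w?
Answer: -8744/225 - 64*I*√10/15 ≈ -38.862 - 13.492*I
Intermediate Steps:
P(D) = (2 + 2*D)/(-6 + D) (P(D) = (2*D + 2)/(-6 + D) = (2 + 2*D)/(-6 + D))
(-√(11 - 51) + P(-9))² = (-√(11 - 51) + 2*(1 - 9)/(-6 - 9))² = (-√(-40) + 2*(-8)/(-15))² = (-2*I*√10 + 2*(-1/15)*(-8))² = (-2*I*√10 + 16/15)² = (16/15 - 2*I*√10)²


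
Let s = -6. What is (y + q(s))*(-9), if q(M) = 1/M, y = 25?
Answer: -447/2 ≈ -223.50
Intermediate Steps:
q(M) = 1/M
(y + q(s))*(-9) = (25 + 1/(-6))*(-9) = (25 - ⅙)*(-9) = (149/6)*(-9) = -447/2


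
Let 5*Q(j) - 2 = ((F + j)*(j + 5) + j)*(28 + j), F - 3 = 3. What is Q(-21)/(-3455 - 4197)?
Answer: -307/7652 ≈ -0.040120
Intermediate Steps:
F = 6 (F = 3 + 3 = 6)
Q(j) = ⅖ + (28 + j)*(j + (5 + j)*(6 + j))/5 (Q(j) = ⅖ + (((6 + j)*(j + 5) + j)*(28 + j))/5 = ⅖ + (((6 + j)*(5 + j) + j)*(28 + j))/5 = ⅖ + (((5 + j)*(6 + j) + j)*(28 + j))/5 = ⅖ + ((j + (5 + j)*(6 + j))*(28 + j))/5 = ⅖ + ((28 + j)*(j + (5 + j)*(6 + j)))/5 = ⅖ + (28 + j)*(j + (5 + j)*(6 + j))/5)
Q(-21)/(-3455 - 4197) = (842/5 + 8*(-21)² + (⅕)*(-21)³ + (366/5)*(-21))/(-3455 - 4197) = (842/5 + 8*441 + (⅕)*(-9261) - 7686/5)/(-7652) = (842/5 + 3528 - 9261/5 - 7686/5)*(-1/7652) = 307*(-1/7652) = -307/7652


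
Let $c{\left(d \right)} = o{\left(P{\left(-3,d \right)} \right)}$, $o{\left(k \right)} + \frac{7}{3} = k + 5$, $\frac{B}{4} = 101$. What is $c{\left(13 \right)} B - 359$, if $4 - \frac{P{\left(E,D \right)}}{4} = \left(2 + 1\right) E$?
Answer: $\frac{65179}{3} \approx 21726.0$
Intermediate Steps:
$B = 404$ ($B = 4 \cdot 101 = 404$)
$P{\left(E,D \right)} = 16 - 12 E$ ($P{\left(E,D \right)} = 16 - 4 \left(2 + 1\right) E = 16 - 4 \cdot 3 E = 16 - 12 E$)
$o{\left(k \right)} = \frac{8}{3} + k$ ($o{\left(k \right)} = - \frac{7}{3} + \left(k + 5\right) = - \frac{7}{3} + \left(5 + k\right) = \frac{8}{3} + k$)
$c{\left(d \right)} = \frac{164}{3}$ ($c{\left(d \right)} = \frac{8}{3} + \left(16 - -36\right) = \frac{8}{3} + \left(16 + 36\right) = \frac{8}{3} + 52 = \frac{164}{3}$)
$c{\left(13 \right)} B - 359 = \frac{164}{3} \cdot 404 - 359 = \frac{66256}{3} - 359 = \frac{65179}{3}$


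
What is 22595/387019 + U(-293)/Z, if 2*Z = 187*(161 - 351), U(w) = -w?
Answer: 288003608/6875392535 ≈ 0.041889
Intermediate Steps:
Z = -17765 (Z = (187*(161 - 351))/2 = (187*(-190))/2 = (½)*(-35530) = -17765)
22595/387019 + U(-293)/Z = 22595/387019 - 1*(-293)/(-17765) = 22595*(1/387019) + 293*(-1/17765) = 22595/387019 - 293/17765 = 288003608/6875392535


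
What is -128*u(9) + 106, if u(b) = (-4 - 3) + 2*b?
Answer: -1302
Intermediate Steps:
u(b) = -7 + 2*b
-128*u(9) + 106 = -128*(-7 + 2*9) + 106 = -128*(-7 + 18) + 106 = -128*11 + 106 = -1408 + 106 = -1302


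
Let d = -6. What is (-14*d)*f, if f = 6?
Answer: 504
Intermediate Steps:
(-14*d)*f = -14*(-6)*6 = 84*6 = 504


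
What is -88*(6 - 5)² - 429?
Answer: -517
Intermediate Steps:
-88*(6 - 5)² - 429 = -88*1² - 429 = -88*1 - 429 = -88 - 429 = -517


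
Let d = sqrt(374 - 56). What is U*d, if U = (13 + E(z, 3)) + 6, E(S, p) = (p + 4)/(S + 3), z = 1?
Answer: 83*sqrt(318)/4 ≈ 370.03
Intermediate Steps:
E(S, p) = (4 + p)/(3 + S)
U = 83/4 (U = (13 + (4 + 3)/(3 + 1)) + 6 = (13 + 7/4) + 6 = 59/4 + 6 = 83/4 ≈ 20.750)
d = sqrt(318) ≈ 17.833
U*d = 83*sqrt(318)/4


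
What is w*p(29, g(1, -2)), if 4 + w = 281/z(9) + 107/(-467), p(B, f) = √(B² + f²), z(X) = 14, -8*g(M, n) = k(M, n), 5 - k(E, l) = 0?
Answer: 103577*√53849/52304 ≈ 459.53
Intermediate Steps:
k(E, l) = 5 (k(E, l) = 5 - 1*0 = 5 + 0 = 5)
g(M, n) = -5/8 (g(M, n) = -⅛*5 = -5/8)
w = 103577/6538 (w = -4 + (281/14 + 107/(-467)) = -4 + (281*(1/14) + 107*(-1/467)) = -4 + (281/14 - 107/467) = -4 + 129729/6538 = 103577/6538 ≈ 15.842)
w*p(29, g(1, -2)) = 103577*√(29² + (-5/8)²)/6538 = 103577*√(841 + 25/64)/6538 = 103577*√(53849/64)/6538 = 103577*(√53849/8)/6538 = 103577*√53849/52304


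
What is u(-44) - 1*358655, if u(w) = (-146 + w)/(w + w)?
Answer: -15780725/44 ≈ -3.5865e+5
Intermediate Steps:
u(w) = (-146 + w)/(2*w) (u(w) = (-146 + w)/((2*w)) = (-146 + w)*(1/(2*w)) = (-146 + w)/(2*w))
u(-44) - 1*358655 = (1/2)*(-146 - 44)/(-44) - 1*358655 = (1/2)*(-1/44)*(-190) - 358655 = 95/44 - 358655 = -15780725/44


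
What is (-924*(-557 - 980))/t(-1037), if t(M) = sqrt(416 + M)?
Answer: -473396*I*sqrt(69)/69 ≈ -56990.0*I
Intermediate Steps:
(-924*(-557 - 980))/t(-1037) = (-924*(-557 - 980))/(sqrt(416 - 1037)) = (-924*(-1537))/(sqrt(-621)) = 1420188/((3*I*sqrt(69))) = 1420188*(-I*sqrt(69)/207) = -473396*I*sqrt(69)/69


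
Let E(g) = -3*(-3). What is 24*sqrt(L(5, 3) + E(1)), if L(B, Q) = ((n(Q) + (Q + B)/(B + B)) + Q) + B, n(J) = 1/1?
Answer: 24*sqrt(470)/5 ≈ 104.06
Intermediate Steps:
n(J) = 1
E(g) = 9
L(B, Q) = 1 + B + Q + (B + Q)/(2*B) (L(B, Q) = ((1 + (Q + B)/(B + B)) + Q) + B = ((1 + (B + Q)/((2*B))) + Q) + B = ((1 + (B + Q)*(1/(2*B))) + Q) + B = ((1 + (B + Q)/(2*B)) + Q) + B = (1 + Q + (B + Q)/(2*B)) + B = 1 + B + Q + (B + Q)/(2*B))
24*sqrt(L(5, 3) + E(1)) = 24*sqrt((3/2 + 5 + 3 + (1/2)*3/5) + 9) = 24*sqrt((3/2 + 5 + 3 + (1/2)*3*(1/5)) + 9) = 24*sqrt((3/2 + 5 + 3 + 3/10) + 9) = 24*sqrt(49/5 + 9) = 24*sqrt(94/5) = 24*(sqrt(470)/5) = 24*sqrt(470)/5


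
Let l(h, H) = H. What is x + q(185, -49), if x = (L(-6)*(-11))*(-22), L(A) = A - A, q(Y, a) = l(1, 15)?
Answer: 15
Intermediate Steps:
q(Y, a) = 15
L(A) = 0
x = 0 (x = (0*(-11))*(-22) = 0*(-22) = 0)
x + q(185, -49) = 0 + 15 = 15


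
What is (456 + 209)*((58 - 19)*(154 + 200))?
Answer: 9180990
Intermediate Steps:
(456 + 209)*((58 - 19)*(154 + 200)) = 665*(39*354) = 665*13806 = 9180990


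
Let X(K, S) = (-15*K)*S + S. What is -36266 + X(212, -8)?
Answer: -10834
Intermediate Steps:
X(K, S) = S - 15*K*S (X(K, S) = -15*K*S + S = S - 15*K*S)
-36266 + X(212, -8) = -36266 - 8*(1 - 15*212) = -36266 - 8*(1 - 3180) = -36266 - 8*(-3179) = -36266 + 25432 = -10834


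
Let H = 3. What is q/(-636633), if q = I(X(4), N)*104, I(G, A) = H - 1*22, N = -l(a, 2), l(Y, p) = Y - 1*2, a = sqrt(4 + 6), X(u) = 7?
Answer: 104/33507 ≈ 0.0031038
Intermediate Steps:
a = sqrt(10) ≈ 3.1623
l(Y, p) = -2 + Y (l(Y, p) = Y - 2 = -2 + Y)
N = 2 - sqrt(10) (N = -(-2 + sqrt(10)) = 2 - sqrt(10) ≈ -1.1623)
I(G, A) = -19 (I(G, A) = 3 - 1*22 = 3 - 22 = -19)
q = -1976 (q = -19*104 = -1976)
q/(-636633) = -1976/(-636633) = -1976*(-1/636633) = 104/33507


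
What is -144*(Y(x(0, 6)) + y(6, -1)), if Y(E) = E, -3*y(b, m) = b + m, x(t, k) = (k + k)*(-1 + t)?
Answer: 1968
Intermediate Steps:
x(t, k) = 2*k*(-1 + t) (x(t, k) = (2*k)*(-1 + t) = 2*k*(-1 + t))
y(b, m) = -b/3 - m/3 (y(b, m) = -(b + m)/3 = -b/3 - m/3)
-144*(Y(x(0, 6)) + y(6, -1)) = -144*(2*6*(-1 + 0) + (-⅓*6 - ⅓*(-1))) = -144*(2*6*(-1) + (-2 + ⅓)) = -144*(-12 - 5/3) = -144*(-41/3) = 1968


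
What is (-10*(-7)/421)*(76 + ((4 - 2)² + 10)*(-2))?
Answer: 3360/421 ≈ 7.9810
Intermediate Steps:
(-10*(-7)/421)*(76 + ((4 - 2)² + 10)*(-2)) = (70*(1/421))*(76 + (2² + 10)*(-2)) = 70*(76 + (4 + 10)*(-2))/421 = 70*(76 + 14*(-2))/421 = 70*(76 - 28)/421 = (70/421)*48 = 3360/421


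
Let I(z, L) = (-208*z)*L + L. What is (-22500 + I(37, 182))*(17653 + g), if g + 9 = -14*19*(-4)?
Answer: -26621296920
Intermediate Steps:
I(z, L) = L - 208*L*z (I(z, L) = -208*L*z + L = L - 208*L*z)
g = 1055 (g = -9 - 14*19*(-4) = -9 - 266*(-4) = -9 + 1064 = 1055)
(-22500 + I(37, 182))*(17653 + g) = (-22500 + 182*(1 - 208*37))*(17653 + 1055) = (-22500 + 182*(1 - 7696))*18708 = (-22500 + 182*(-7695))*18708 = (-22500 - 1400490)*18708 = -1422990*18708 = -26621296920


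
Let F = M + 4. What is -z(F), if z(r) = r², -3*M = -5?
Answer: -289/9 ≈ -32.111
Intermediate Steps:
M = 5/3 (M = -⅓*(-5) = 5/3 ≈ 1.6667)
F = 17/3 (F = 5/3 + 4 = 17/3 ≈ 5.6667)
-z(F) = -(17/3)² = -1*289/9 = -289/9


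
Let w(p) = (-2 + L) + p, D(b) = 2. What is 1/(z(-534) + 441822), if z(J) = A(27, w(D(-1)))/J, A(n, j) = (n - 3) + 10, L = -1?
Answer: 267/117966457 ≈ 2.2634e-6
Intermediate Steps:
w(p) = -3 + p (w(p) = (-2 - 1) + p = -3 + p)
A(n, j) = 7 + n (A(n, j) = (-3 + n) + 10 = 7 + n)
z(J) = 34/J (z(J) = (7 + 27)/J = 34/J)
1/(z(-534) + 441822) = 1/(34/(-534) + 441822) = 1/(34*(-1/534) + 441822) = 1/(-17/267 + 441822) = 1/(117966457/267) = 267/117966457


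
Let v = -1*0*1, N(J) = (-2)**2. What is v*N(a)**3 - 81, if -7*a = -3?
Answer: -81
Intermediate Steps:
a = 3/7 (a = -1/7*(-3) = 3/7 ≈ 0.42857)
N(J) = 4
v = 0 (v = 0*1 = 0)
v*N(a)**3 - 81 = 0*4**3 - 81 = 0*64 - 81 = 0 - 81 = -81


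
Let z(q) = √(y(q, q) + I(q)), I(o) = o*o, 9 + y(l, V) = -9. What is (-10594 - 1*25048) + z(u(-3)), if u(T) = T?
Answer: -35642 + 3*I ≈ -35642.0 + 3.0*I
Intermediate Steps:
y(l, V) = -18 (y(l, V) = -9 - 9 = -18)
I(o) = o²
z(q) = √(-18 + q²)
(-10594 - 1*25048) + z(u(-3)) = (-10594 - 1*25048) + √(-18 + (-3)²) = (-10594 - 25048) + √(-18 + 9) = -35642 + √(-9) = -35642 + 3*I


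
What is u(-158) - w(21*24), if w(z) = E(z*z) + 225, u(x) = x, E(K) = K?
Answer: -254399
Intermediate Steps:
w(z) = 225 + z² (w(z) = z*z + 225 = z² + 225 = 225 + z²)
u(-158) - w(21*24) = -158 - (225 + (21*24)²) = -158 - (225 + 504²) = -158 - (225 + 254016) = -158 - 1*254241 = -158 - 254241 = -254399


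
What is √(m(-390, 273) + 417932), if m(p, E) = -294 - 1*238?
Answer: 10*√4174 ≈ 646.07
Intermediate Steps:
m(p, E) = -532 (m(p, E) = -294 - 238 = -532)
√(m(-390, 273) + 417932) = √(-532 + 417932) = √417400 = 10*√4174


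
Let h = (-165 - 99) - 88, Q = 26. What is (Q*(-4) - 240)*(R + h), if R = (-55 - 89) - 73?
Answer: 195736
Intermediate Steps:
h = -352 (h = -264 - 88 = -352)
R = -217 (R = -144 - 73 = -217)
(Q*(-4) - 240)*(R + h) = (26*(-4) - 240)*(-217 - 352) = (-104 - 240)*(-569) = -344*(-569) = 195736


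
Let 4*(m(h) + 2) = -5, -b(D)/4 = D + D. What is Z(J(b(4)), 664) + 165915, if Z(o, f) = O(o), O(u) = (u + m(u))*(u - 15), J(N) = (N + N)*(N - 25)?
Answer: 53629167/4 ≈ 1.3407e+7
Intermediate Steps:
b(D) = -8*D (b(D) = -4*(D + D) = -8*D)
m(h) = -13/4 (m(h) = -2 + (1/4)*(-5) = -2 - 5/4 = -13/4)
J(N) = 2*N*(-25 + N) (J(N) = (2*N)*(-25 + N) = 2*N*(-25 + N))
O(u) = (-15 + u)*(-13/4 + u) (O(u) = (u - 13/4)*(u - 15) = (-13/4 + u)*(-15 + u) = (-15 + u)*(-13/4 + u))
Z(o, f) = 195/4 + o**2 - 73*o/4
Z(J(b(4)), 664) + 165915 = (195/4 + (2*(-8*4)*(-25 - 8*4))**2 - 73*(-8*4)*(-25 - 8*4)/2) + 165915 = (195/4 + (2*(-32)*(-25 - 32))**2 - 73*(-32)*(-25 - 32)/2) + 165915 = (195/4 + (2*(-32)*(-57))**2 - 73*(-32)*(-57)/2) + 165915 = (195/4 + 3648**2 - 73/4*3648) + 165915 = (195/4 + 13307904 - 66576) + 165915 = 52965507/4 + 165915 = 53629167/4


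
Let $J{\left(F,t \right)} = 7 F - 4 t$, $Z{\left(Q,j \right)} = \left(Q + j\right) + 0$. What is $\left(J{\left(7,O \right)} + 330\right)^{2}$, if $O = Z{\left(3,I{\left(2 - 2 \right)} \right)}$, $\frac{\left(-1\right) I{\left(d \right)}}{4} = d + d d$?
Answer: $134689$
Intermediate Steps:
$I{\left(d \right)} = - 4 d - 4 d^{2}$ ($I{\left(d \right)} = - 4 \left(d + d d\right) = - 4 \left(d + d^{2}\right) = - 4 d - 4 d^{2}$)
$Z{\left(Q,j \right)} = Q + j$
$O = 3$ ($O = 3 - 4 \left(2 - 2\right) \left(1 + \left(2 - 2\right)\right) = 3 - 0 \left(1 + 0\right) = 3 - 0 \cdot 1 = 3 + 0 = 3$)
$J{\left(F,t \right)} = - 4 t + 7 F$
$\left(J{\left(7,O \right)} + 330\right)^{2} = \left(\left(\left(-4\right) 3 + 7 \cdot 7\right) + 330\right)^{2} = \left(\left(-12 + 49\right) + 330\right)^{2} = \left(37 + 330\right)^{2} = 367^{2} = 134689$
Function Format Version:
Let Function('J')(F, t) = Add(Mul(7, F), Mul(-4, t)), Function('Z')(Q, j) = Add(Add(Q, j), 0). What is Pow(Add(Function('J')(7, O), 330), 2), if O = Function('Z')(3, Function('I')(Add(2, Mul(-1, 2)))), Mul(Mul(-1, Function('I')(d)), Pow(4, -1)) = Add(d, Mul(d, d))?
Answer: 134689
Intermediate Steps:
Function('I')(d) = Add(Mul(-4, d), Mul(-4, Pow(d, 2))) (Function('I')(d) = Mul(-4, Add(d, Mul(d, d))) = Mul(-4, Add(d, Pow(d, 2))) = Add(Mul(-4, d), Mul(-4, Pow(d, 2))))
Function('Z')(Q, j) = Add(Q, j)
O = 3 (O = Add(3, Mul(-4, Add(2, Mul(-1, 2)), Add(1, Add(2, Mul(-1, 2))))) = Add(3, Mul(-4, Add(2, -2), Add(1, Add(2, -2)))) = Add(3, Mul(-4, 0, Add(1, 0))) = Add(3, Mul(-4, 0, 1)) = Add(3, 0) = 3)
Function('J')(F, t) = Add(Mul(-4, t), Mul(7, F))
Pow(Add(Function('J')(7, O), 330), 2) = Pow(Add(Add(Mul(-4, 3), Mul(7, 7)), 330), 2) = Pow(Add(Add(-12, 49), 330), 2) = Pow(Add(37, 330), 2) = Pow(367, 2) = 134689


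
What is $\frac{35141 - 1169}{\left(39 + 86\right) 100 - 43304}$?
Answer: $- \frac{2831}{2567} \approx -1.1028$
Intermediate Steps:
$\frac{35141 - 1169}{\left(39 + 86\right) 100 - 43304} = \frac{33972}{125 \cdot 100 - 43304} = \frac{33972}{12500 - 43304} = \frac{33972}{-30804} = 33972 \left(- \frac{1}{30804}\right) = - \frac{2831}{2567}$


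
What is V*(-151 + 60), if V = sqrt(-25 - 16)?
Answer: -91*I*sqrt(41) ≈ -582.68*I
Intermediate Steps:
V = I*sqrt(41) (V = sqrt(-41) = I*sqrt(41) ≈ 6.4031*I)
V*(-151 + 60) = (I*sqrt(41))*(-151 + 60) = (I*sqrt(41))*(-91) = -91*I*sqrt(41)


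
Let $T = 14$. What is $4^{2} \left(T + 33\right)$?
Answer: $752$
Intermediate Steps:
$4^{2} \left(T + 33\right) = 4^{2} \left(14 + 33\right) = 16 \cdot 47 = 752$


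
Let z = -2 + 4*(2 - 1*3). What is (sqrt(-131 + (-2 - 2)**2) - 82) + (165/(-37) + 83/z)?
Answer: -22265/222 + I*sqrt(115) ≈ -100.29 + 10.724*I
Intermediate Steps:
z = -6 (z = -2 + 4*(2 - 3) = -2 + 4*(-1) = -2 - 4 = -6)
(sqrt(-131 + (-2 - 2)**2) - 82) + (165/(-37) + 83/z) = (sqrt(-131 + (-2 - 2)**2) - 82) + (165/(-37) + 83/(-6)) = (sqrt(-131 + (-4)**2) - 82) + (165*(-1/37) + 83*(-1/6)) = (sqrt(-131 + 16) - 82) + (-165/37 - 83/6) = (sqrt(-115) - 82) - 4061/222 = (I*sqrt(115) - 82) - 4061/222 = (-82 + I*sqrt(115)) - 4061/222 = -22265/222 + I*sqrt(115)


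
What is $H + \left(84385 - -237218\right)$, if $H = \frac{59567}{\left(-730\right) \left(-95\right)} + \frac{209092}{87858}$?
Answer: $\frac{979765736252293}{3046476150} \approx 3.2161 \cdot 10^{5}$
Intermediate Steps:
$H = \frac{9866983843}{3046476150}$ ($H = \frac{59567}{69350} + 209092 \cdot \frac{1}{87858} = 59567 \cdot \frac{1}{69350} + \frac{104546}{43929} = \frac{59567}{69350} + \frac{104546}{43929} = \frac{9866983843}{3046476150} \approx 3.2388$)
$H + \left(84385 - -237218\right) = \frac{9866983843}{3046476150} + \left(84385 - -237218\right) = \frac{9866983843}{3046476150} + \left(84385 + 237218\right) = \frac{9866983843}{3046476150} + 321603 = \frac{979765736252293}{3046476150}$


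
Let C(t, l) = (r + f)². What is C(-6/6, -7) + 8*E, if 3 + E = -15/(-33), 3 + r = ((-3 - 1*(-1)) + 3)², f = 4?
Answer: -180/11 ≈ -16.364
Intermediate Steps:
r = -2 (r = -3 + ((-3 - 1*(-1)) + 3)² = -3 + ((-3 + 1) + 3)² = -3 + (-2 + 3)² = -3 + 1² = -3 + 1 = -2)
E = -28/11 (E = -3 - 15/(-33) = -3 - 15*(-1/33) = -3 + 5/11 = -28/11 ≈ -2.5455)
C(t, l) = 4 (C(t, l) = (-2 + 4)² = 2² = 4)
C(-6/6, -7) + 8*E = 4 + 8*(-28/11) = 4 - 224/11 = -180/11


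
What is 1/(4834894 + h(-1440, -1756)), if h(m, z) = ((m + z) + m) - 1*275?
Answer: 1/4829983 ≈ 2.0704e-7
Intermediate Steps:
h(m, z) = -275 + z + 2*m (h(m, z) = (z + 2*m) - 275 = -275 + z + 2*m)
1/(4834894 + h(-1440, -1756)) = 1/(4834894 + (-275 - 1756 + 2*(-1440))) = 1/(4834894 + (-275 - 1756 - 2880)) = 1/(4834894 - 4911) = 1/4829983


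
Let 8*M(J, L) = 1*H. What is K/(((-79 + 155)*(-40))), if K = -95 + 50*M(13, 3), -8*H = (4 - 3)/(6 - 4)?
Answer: 1221/38912 ≈ 0.031379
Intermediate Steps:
H = -1/16 (H = -(4 - 3)/(8*(6 - 4)) = -1/(8*2) = -⅛*½ = -1/16 ≈ -0.062500)
M(J, L) = -1/128 (M(J, L) = (1*(-1/16))/8 = (⅛)*(-1/16) = -1/128)
K = -6105/64 (K = -95 + 50*(-1/128) = -95 - 25/64 = -6105/64 ≈ -95.391)
K/(((-79 + 155)*(-40))) = -6105*(-1/(40*(-79 + 155)))/64 = -6105/(64*(76*(-40))) = -6105/64/(-3040) = -6105/64*(-1/3040) = 1221/38912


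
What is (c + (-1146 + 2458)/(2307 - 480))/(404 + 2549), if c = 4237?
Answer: 7742311/5395131 ≈ 1.4351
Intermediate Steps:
(c + (-1146 + 2458)/(2307 - 480))/(404 + 2549) = (4237 + (-1146 + 2458)/(2307 - 480))/(404 + 2549) = (4237 + 1312/1827)/2953 = (4237 + 1312*(1/1827))*(1/2953) = (4237 + 1312/1827)*(1/2953) = (7742311/1827)*(1/2953) = 7742311/5395131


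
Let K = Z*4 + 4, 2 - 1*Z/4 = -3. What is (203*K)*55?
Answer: 937860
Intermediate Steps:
Z = 20 (Z = 8 - 4*(-3) = 8 + 12 = 20)
K = 84 (K = 20*4 + 4 = 80 + 4 = 84)
(203*K)*55 = (203*84)*55 = 17052*55 = 937860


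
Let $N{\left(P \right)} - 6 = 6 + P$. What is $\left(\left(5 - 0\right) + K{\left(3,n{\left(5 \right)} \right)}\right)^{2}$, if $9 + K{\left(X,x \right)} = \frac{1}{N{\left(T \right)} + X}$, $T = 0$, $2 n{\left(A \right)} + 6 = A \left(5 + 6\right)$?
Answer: $\frac{3481}{225} \approx 15.471$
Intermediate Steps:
$n{\left(A \right)} = -3 + \frac{11 A}{2}$ ($n{\left(A \right)} = -3 + \frac{A \left(5 + 6\right)}{2} = -3 + \frac{A 11}{2} = -3 + \frac{11 A}{2}$)
$N{\left(P \right)} = 12 + P$ ($N{\left(P \right)} = 6 + \left(6 + P\right) = 12 + P$)
$K{\left(X,x \right)} = -9 + \frac{1}{12 + X}$ ($K{\left(X,x \right)} = -9 + \frac{1}{\left(12 + 0\right) + X} = -9 + \frac{1}{12 + X}$)
$\left(\left(5 - 0\right) + K{\left(3,n{\left(5 \right)} \right)}\right)^{2} = \left(\left(5 - 0\right) + \frac{-107 - 27}{12 + 3}\right)^{2} = \left(\left(5 + 0\right) + \frac{-107 - 27}{15}\right)^{2} = \left(5 + \frac{1}{15} \left(-134\right)\right)^{2} = \left(5 - \frac{134}{15}\right)^{2} = \left(- \frac{59}{15}\right)^{2} = \frac{3481}{225}$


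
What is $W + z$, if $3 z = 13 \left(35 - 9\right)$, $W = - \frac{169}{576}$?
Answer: $\frac{64727}{576} \approx 112.37$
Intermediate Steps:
$W = - \frac{169}{576}$ ($W = \left(-169\right) \frac{1}{576} = - \frac{169}{576} \approx -0.2934$)
$z = \frac{338}{3}$ ($z = \frac{13 \left(35 - 9\right)}{3} = \frac{13 \cdot 26}{3} = \frac{1}{3} \cdot 338 = \frac{338}{3} \approx 112.67$)
$W + z = - \frac{169}{576} + \frac{338}{3} = \frac{64727}{576}$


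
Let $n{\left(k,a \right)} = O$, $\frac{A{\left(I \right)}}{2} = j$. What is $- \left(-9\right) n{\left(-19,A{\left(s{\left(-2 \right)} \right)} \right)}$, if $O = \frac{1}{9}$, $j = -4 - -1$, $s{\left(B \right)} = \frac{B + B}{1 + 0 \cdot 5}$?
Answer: $1$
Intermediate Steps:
$s{\left(B \right)} = 2 B$ ($s{\left(B \right)} = \frac{2 B}{1 + 0} = \frac{2 B}{1} = 2 B 1 = 2 B$)
$j = -3$ ($j = -4 + 1 = -3$)
$A{\left(I \right)} = -6$ ($A{\left(I \right)} = 2 \left(-3\right) = -6$)
$O = \frac{1}{9} \approx 0.11111$
$n{\left(k,a \right)} = \frac{1}{9}$
$- \left(-9\right) n{\left(-19,A{\left(s{\left(-2 \right)} \right)} \right)} = - \frac{-9}{9} = \left(-1\right) \left(-1\right) = 1$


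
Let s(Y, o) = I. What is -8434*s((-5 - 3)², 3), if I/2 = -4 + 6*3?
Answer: -236152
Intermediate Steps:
I = 28 (I = 2*(-4 + 6*3) = 2*(-4 + 18) = 2*14 = 28)
s(Y, o) = 28
-8434*s((-5 - 3)², 3) = -8434*28 = -236152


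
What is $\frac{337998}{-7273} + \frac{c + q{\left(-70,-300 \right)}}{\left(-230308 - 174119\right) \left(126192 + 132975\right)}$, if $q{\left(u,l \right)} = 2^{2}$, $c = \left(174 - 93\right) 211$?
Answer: $- \frac{35426967216509317}{762313184283357} \approx -46.473$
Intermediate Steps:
$c = 17091$ ($c = 81 \cdot 211 = 17091$)
$q{\left(u,l \right)} = 4$
$\frac{337998}{-7273} + \frac{c + q{\left(-70,-300 \right)}}{\left(-230308 - 174119\right) \left(126192 + 132975\right)} = \frac{337998}{-7273} + \frac{17091 + 4}{\left(-230308 - 174119\right) \left(126192 + 132975\right)} = 337998 \left(- \frac{1}{7273}\right) + \frac{17095}{\left(-404427\right) 259167} = - \frac{337998}{7273} + \frac{17095}{-104814132309} = - \frac{337998}{7273} + 17095 \left(- \frac{1}{104814132309}\right) = - \frac{337998}{7273} - \frac{17095}{104814132309} = - \frac{35426967216509317}{762313184283357}$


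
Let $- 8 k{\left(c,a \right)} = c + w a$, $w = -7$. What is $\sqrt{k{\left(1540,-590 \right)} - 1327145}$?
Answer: $\frac{i \sqrt{5311415}}{2} \approx 1152.3 i$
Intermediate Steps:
$k{\left(c,a \right)} = - \frac{c}{8} + \frac{7 a}{8}$ ($k{\left(c,a \right)} = - \frac{c - 7 a}{8} = - \frac{c}{8} + \frac{7 a}{8}$)
$\sqrt{k{\left(1540,-590 \right)} - 1327145} = \sqrt{\left(\left(- \frac{1}{8}\right) 1540 + \frac{7}{8} \left(-590\right)\right) - 1327145} = \sqrt{\left(- \frac{385}{2} - \frac{2065}{4}\right) - 1327145} = \sqrt{- \frac{2835}{4} - 1327145} = \sqrt{- \frac{5311415}{4}} = \frac{i \sqrt{5311415}}{2}$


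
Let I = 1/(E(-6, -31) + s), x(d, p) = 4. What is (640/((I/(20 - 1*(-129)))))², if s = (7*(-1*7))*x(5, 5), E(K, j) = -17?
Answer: 412564344422400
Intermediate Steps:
s = -196 (s = (7*(-1*7))*4 = (7*(-7))*4 = -49*4 = -196)
I = -1/213 (I = 1/(-17 - 196) = 1/(-213) = -1/213 ≈ -0.0046948)
(640/((I/(20 - 1*(-129)))))² = (640/((-1/(213*(20 - 1*(-129))))))² = (640/((-1/(213*(20 + 129)))))² = (640/((-1/213/149)))² = (640/((-1/213*1/149)))² = (640/(-1/31737))² = (640*(-31737))² = (-20311680)² = 412564344422400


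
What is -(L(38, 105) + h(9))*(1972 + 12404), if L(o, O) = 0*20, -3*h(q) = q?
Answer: 43128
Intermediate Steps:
h(q) = -q/3
L(o, O) = 0
-(L(38, 105) + h(9))*(1972 + 12404) = -(0 - ⅓*9)*(1972 + 12404) = -(0 - 3)*14376 = -(-3)*14376 = -1*(-43128) = 43128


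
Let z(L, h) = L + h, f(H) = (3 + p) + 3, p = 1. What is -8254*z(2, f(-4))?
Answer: -74286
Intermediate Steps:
f(H) = 7 (f(H) = (3 + 1) + 3 = 4 + 3 = 7)
-8254*z(2, f(-4)) = -8254*(2 + 7) = -8254*9 = -74286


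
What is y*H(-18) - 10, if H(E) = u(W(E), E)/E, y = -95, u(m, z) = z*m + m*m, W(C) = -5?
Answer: 10745/18 ≈ 596.94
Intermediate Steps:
u(m, z) = m² + m*z (u(m, z) = m*z + m² = m² + m*z)
H(E) = (25 - 5*E)/E (H(E) = (-5*(-5 + E))/E = (25 - 5*E)/E)
y*H(-18) - 10 = -95*(-5 + 25/(-18)) - 10 = -95*(-5 + 25*(-1/18)) - 10 = -95*(-5 - 25/18) - 10 = -95*(-115/18) - 10 = 10925/18 - 10 = 10745/18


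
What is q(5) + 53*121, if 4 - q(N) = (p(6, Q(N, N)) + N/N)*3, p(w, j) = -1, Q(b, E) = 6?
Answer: 6417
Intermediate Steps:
q(N) = 4 (q(N) = 4 - (-1 + N/N)*3 = 4 - (-1 + 1)*3 = 4 - 0*3 = 4 - 1*0 = 4 + 0 = 4)
q(5) + 53*121 = 4 + 53*121 = 4 + 6413 = 6417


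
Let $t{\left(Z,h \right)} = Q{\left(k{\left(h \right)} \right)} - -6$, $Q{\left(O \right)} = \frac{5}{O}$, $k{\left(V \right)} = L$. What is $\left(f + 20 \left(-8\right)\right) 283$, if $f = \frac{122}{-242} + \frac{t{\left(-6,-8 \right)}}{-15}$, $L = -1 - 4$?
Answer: $- \frac{16522672}{363} \approx -45517.0$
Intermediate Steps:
$L = -5$ ($L = -1 - 4 = -5$)
$k{\left(V \right)} = -5$
$t{\left(Z,h \right)} = 5$ ($t{\left(Z,h \right)} = \frac{5}{-5} - -6 = 5 \left(- \frac{1}{5}\right) + 6 = -1 + 6 = 5$)
$f = - \frac{304}{363}$ ($f = \frac{122}{-242} + \frac{5}{-15} = 122 \left(- \frac{1}{242}\right) + 5 \left(- \frac{1}{15}\right) = - \frac{61}{121} - \frac{1}{3} = - \frac{304}{363} \approx -0.83747$)
$\left(f + 20 \left(-8\right)\right) 283 = \left(- \frac{304}{363} + 20 \left(-8\right)\right) 283 = \left(- \frac{304}{363} - 160\right) 283 = \left(- \frac{58384}{363}\right) 283 = - \frac{16522672}{363}$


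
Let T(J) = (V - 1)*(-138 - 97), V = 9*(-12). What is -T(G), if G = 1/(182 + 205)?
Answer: -25615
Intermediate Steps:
V = -108
G = 1/387 ≈ 0.0025840
T(J) = 25615 (T(J) = (-108 - 1)*(-138 - 97) = -109*(-235) = 25615)
-T(G) = -1*25615 = -25615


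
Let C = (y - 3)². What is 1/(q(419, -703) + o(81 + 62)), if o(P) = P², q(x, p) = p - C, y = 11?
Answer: 1/19682 ≈ 5.0808e-5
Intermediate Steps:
C = 64 (C = (11 - 3)² = 8² = 64)
q(x, p) = -64 + p (q(x, p) = p - 1*64 = p - 64 = -64 + p)
1/(q(419, -703) + o(81 + 62)) = 1/((-64 - 703) + (81 + 62)²) = 1/(-767 + 143²) = 1/(-767 + 20449) = 1/19682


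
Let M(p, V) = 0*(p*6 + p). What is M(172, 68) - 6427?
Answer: -6427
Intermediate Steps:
M(p, V) = 0 (M(p, V) = 0*(6*p + p) = 0*(7*p) = 0)
M(172, 68) - 6427 = 0 - 6427 = -6427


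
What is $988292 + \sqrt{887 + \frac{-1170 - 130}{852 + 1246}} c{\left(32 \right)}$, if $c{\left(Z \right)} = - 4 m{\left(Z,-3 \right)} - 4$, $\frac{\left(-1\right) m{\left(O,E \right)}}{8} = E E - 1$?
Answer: $988292 + \frac{252 \sqrt{975373837}}{1049} \approx 9.958 \cdot 10^{5}$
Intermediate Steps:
$m{\left(O,E \right)} = 8 - 8 E^{2}$ ($m{\left(O,E \right)} = - 8 \left(E E - 1\right) = - 8 \left(E^{2} - 1\right) = - 8 \left(-1 + E^{2}\right) = 8 - 8 E^{2}$)
$c{\left(Z \right)} = 252$ ($c{\left(Z \right)} = - 4 \left(8 - 8 \left(-3\right)^{2}\right) - 4 = - 4 \left(8 - 72\right) - 4 = \left(-4\right) \left(-64\right) - 4 = 256 - 4 = 252$)
$988292 + \sqrt{887 + \frac{-1170 - 130}{852 + 1246}} c{\left(32 \right)} = 988292 + \sqrt{887 + \frac{-1170 - 130}{852 + 1246}} \cdot 252 = 988292 + \sqrt{887 - \frac{1300}{2098}} \cdot 252 = 988292 + \sqrt{887 - \frac{650}{1049}} \cdot 252 = 988292 + \sqrt{\frac{929813}{1049}} \cdot 252 = 988292 + \frac{\sqrt{975373837}}{1049} \cdot 252 = 988292 + \frac{252 \sqrt{975373837}}{1049}$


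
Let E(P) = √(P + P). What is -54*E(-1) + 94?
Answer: 94 - 54*I*√2 ≈ 94.0 - 76.368*I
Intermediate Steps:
E(P) = √2*√P (E(P) = √(2*P) = √2*√P)
-54*E(-1) + 94 = -54*√2*√(-1) + 94 = -54*√2*I + 94 = -54*I*√2 + 94 = 94 - 54*I*√2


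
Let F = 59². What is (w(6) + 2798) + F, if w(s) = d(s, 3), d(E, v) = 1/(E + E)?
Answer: 75349/12 ≈ 6279.1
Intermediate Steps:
d(E, v) = 1/(2*E)
F = 3481
w(s) = 1/(2*s)
(w(6) + 2798) + F = ((½)/6 + 2798) + 3481 = ((½)*(⅙) + 2798) + 3481 = (1/12 + 2798) + 3481 = 33577/12 + 3481 = 75349/12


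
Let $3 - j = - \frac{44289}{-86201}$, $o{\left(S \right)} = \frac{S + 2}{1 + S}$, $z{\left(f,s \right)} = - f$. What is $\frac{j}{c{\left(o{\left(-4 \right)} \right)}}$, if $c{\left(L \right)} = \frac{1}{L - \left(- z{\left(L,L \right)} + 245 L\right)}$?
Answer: $- \frac{35004620}{86201} \approx -406.08$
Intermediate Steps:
$o{\left(S \right)} = \frac{2 + S}{1 + S}$
$c{\left(L \right)} = - \frac{1}{245 L}$ ($c{\left(L \right)} = \frac{1}{L - 246 L} = \frac{1}{\left(-245\right) L} = - \frac{1}{245 L}$)
$j = \frac{214314}{86201}$ ($j = 3 - - \frac{44289}{-86201} = 3 - \left(-44289\right) \left(- \frac{1}{86201}\right) = 3 - \frac{44289}{86201} = \frac{214314}{86201} \approx 2.4862$)
$\frac{j}{c{\left(o{\left(-4 \right)} \right)}} = \frac{214314}{86201 \left(- \frac{1}{245 \frac{2 - 4}{1 - 4}}\right)} = \frac{214314}{86201 \left(- \frac{1}{245 \frac{1}{-3} \left(-2\right)}\right)} = \frac{214314}{86201 \left(- \frac{1}{245 \left(\left(- \frac{1}{3}\right) \left(-2\right)\right)}\right)} = \frac{214314}{86201 \left(- \frac{1}{245 \cdot \frac{2}{3}}\right)} = \frac{214314}{86201 \left(\left(- \frac{1}{245}\right) \frac{3}{2}\right)} = \frac{214314}{86201 \left(- \frac{3}{490}\right)} = \frac{214314}{86201} \left(- \frac{490}{3}\right) = - \frac{35004620}{86201}$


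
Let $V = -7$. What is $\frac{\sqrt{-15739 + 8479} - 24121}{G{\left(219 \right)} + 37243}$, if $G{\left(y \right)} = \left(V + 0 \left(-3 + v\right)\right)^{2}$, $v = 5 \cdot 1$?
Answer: $- \frac{24121}{37292} + \frac{11 i \sqrt{15}}{18646} \approx -0.64681 + 0.0022848 i$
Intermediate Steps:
$v = 5$
$G{\left(y \right)} = 49$ ($G{\left(y \right)} = \left(-7 + 0 \left(-3 + 5\right)\right)^{2} = \left(-7 + 0 \cdot 2\right)^{2} = \left(-7 + 0\right)^{2} = \left(-7\right)^{2} = 49$)
$\frac{\sqrt{-15739 + 8479} - 24121}{G{\left(219 \right)} + 37243} = \frac{\sqrt{-15739 + 8479} - 24121}{49 + 37243} = \frac{\sqrt{-7260} - 24121}{37292} = \left(22 i \sqrt{15} - 24121\right) \frac{1}{37292} = \left(-24121 + 22 i \sqrt{15}\right) \frac{1}{37292} = - \frac{24121}{37292} + \frac{11 i \sqrt{15}}{18646}$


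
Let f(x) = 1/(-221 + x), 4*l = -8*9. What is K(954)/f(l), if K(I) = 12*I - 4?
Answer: -2735116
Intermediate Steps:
l = -18 (l = (-8*9)/4 = (¼)*(-72) = -18)
K(I) = -4 + 12*I
K(954)/f(l) = (-4 + 12*954)/(1/(-221 - 18)) = (-4 + 11448)/(1/(-239)) = 11444/(-1/239) = 11444*(-239) = -2735116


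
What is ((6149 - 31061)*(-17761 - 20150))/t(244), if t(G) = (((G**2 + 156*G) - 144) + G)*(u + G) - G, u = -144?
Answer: 236109708/2442439 ≈ 96.670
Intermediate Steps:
t(G) = -G + (-144 + G)*(-144 + G**2 + 157*G) (t(G) = (((G**2 + 156*G) - 144) + G)*(-144 + G) - G = ((-144 + G**2 + 156*G) + G)*(-144 + G) - G = (-144 + G**2 + 157*G)*(-144 + G) - G = (-144 + G)*(-144 + G**2 + 157*G) - G = -G + (-144 + G)*(-144 + G**2 + 157*G))
((6149 - 31061)*(-17761 - 20150))/t(244) = ((6149 - 31061)*(-17761 - 20150))/(20736 + 244**3 - 22753*244 + 13*244**2) = (-24912*(-37911))/(20736 + 14526784 - 5551732 + 13*59536) = 944438832/(20736 + 14526784 - 5551732 + 773968) = 944438832/9769756 = 944438832*(1/9769756) = 236109708/2442439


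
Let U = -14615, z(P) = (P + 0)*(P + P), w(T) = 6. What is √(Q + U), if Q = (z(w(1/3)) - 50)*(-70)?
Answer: 3*I*√1795 ≈ 127.1*I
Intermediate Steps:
z(P) = 2*P² (z(P) = P*(2*P) = 2*P²)
Q = -1540 (Q = (2*6² - 50)*(-70) = (2*36 - 50)*(-70) = (72 - 50)*(-70) = 22*(-70) = -1540)
√(Q + U) = √(-1540 - 14615) = √(-16155) = 3*I*√1795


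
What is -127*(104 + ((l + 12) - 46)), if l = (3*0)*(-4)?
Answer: -8890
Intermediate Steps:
l = 0 (l = 0*(-4) = 0)
-127*(104 + ((l + 12) - 46)) = -127*(104 + ((0 + 12) - 46)) = -127*(104 + (12 - 46)) = -127*(104 - 34) = -127*70 = -8890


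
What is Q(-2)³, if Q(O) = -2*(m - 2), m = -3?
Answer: 1000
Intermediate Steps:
Q(O) = 10 (Q(O) = -2*(-3 - 2) = -2*(-5) = 10)
Q(-2)³ = 10³ = 1000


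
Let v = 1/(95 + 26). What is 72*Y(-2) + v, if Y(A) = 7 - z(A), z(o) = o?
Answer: 78409/121 ≈ 648.01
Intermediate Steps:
Y(A) = 7 - A
v = 1/121 ≈ 0.0082645
72*Y(-2) + v = 72*(7 - 1*(-2)) + 1/121 = 72*(7 + 2) + 1/121 = 72*9 + 1/121 = 648 + 1/121 = 78409/121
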